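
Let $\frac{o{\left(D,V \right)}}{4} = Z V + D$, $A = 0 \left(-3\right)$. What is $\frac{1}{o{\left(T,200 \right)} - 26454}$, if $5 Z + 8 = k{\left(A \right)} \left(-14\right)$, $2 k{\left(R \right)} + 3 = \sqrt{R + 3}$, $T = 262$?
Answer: $- \frac{11663}{270169538} + \frac{280 \sqrt{3}}{135084769} \approx -3.9579 \cdot 10^{-5}$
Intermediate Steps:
$A = 0$
$k{\left(R \right)} = - \frac{3}{2} + \frac{\sqrt{3 + R}}{2}$ ($k{\left(R \right)} = - \frac{3}{2} + \frac{\sqrt{R + 3}}{2} = - \frac{3}{2} + \frac{\sqrt{3 + R}}{2}$)
$Z = \frac{13}{5} - \frac{7 \sqrt{3}}{5}$ ($Z = - \frac{8}{5} + \frac{\left(- \frac{3}{2} + \frac{\sqrt{3 + 0}}{2}\right) \left(-14\right)}{5} = - \frac{8}{5} + \frac{\left(- \frac{3}{2} + \frac{\sqrt{3}}{2}\right) \left(-14\right)}{5} = - \frac{8}{5} + \frac{21 - 7 \sqrt{3}}{5} = - \frac{8}{5} + \left(\frac{21}{5} - \frac{7 \sqrt{3}}{5}\right) = \frac{13}{5} - \frac{7 \sqrt{3}}{5} \approx 0.17513$)
$o{\left(D,V \right)} = 4 D + 4 V \left(\frac{13}{5} - \frac{7 \sqrt{3}}{5}\right)$ ($o{\left(D,V \right)} = 4 \left(\left(\frac{13}{5} - \frac{7 \sqrt{3}}{5}\right) V + D\right) = 4 \left(V \left(\frac{13}{5} - \frac{7 \sqrt{3}}{5}\right) + D\right) = 4 \left(D + V \left(\frac{13}{5} - \frac{7 \sqrt{3}}{5}\right)\right) = 4 D + 4 V \left(\frac{13}{5} - \frac{7 \sqrt{3}}{5}\right)$)
$\frac{1}{o{\left(T,200 \right)} - 26454} = \frac{1}{\left(4 \cdot 262 - 160 \left(-13 + 7 \sqrt{3}\right)\right) - 26454} = \frac{1}{\left(1048 + \left(2080 - 1120 \sqrt{3}\right)\right) - 26454} = \frac{1}{\left(3128 - 1120 \sqrt{3}\right) - 26454} = \frac{1}{-23326 - 1120 \sqrt{3}}$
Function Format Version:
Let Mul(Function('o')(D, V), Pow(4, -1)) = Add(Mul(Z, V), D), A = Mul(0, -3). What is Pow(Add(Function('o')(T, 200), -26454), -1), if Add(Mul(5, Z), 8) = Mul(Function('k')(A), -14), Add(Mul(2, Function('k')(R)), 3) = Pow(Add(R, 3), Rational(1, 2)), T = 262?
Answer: Add(Rational(-11663, 270169538), Mul(Rational(280, 135084769), Pow(3, Rational(1, 2)))) ≈ -3.9579e-5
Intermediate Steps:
A = 0
Function('k')(R) = Add(Rational(-3, 2), Mul(Rational(1, 2), Pow(Add(3, R), Rational(1, 2)))) (Function('k')(R) = Add(Rational(-3, 2), Mul(Rational(1, 2), Pow(Add(R, 3), Rational(1, 2)))) = Add(Rational(-3, 2), Mul(Rational(1, 2), Pow(Add(3, R), Rational(1, 2)))))
Z = Add(Rational(13, 5), Mul(Rational(-7, 5), Pow(3, Rational(1, 2)))) (Z = Add(Rational(-8, 5), Mul(Rational(1, 5), Mul(Add(Rational(-3, 2), Mul(Rational(1, 2), Pow(Add(3, 0), Rational(1, 2)))), -14))) = Add(Rational(-8, 5), Mul(Rational(1, 5), Mul(Add(Rational(-3, 2), Mul(Rational(1, 2), Pow(3, Rational(1, 2)))), -14))) = Add(Rational(-8, 5), Mul(Rational(1, 5), Add(21, Mul(-7, Pow(3, Rational(1, 2)))))) = Add(Rational(-8, 5), Add(Rational(21, 5), Mul(Rational(-7, 5), Pow(3, Rational(1, 2))))) = Add(Rational(13, 5), Mul(Rational(-7, 5), Pow(3, Rational(1, 2)))) ≈ 0.17513)
Function('o')(D, V) = Add(Mul(4, D), Mul(4, V, Add(Rational(13, 5), Mul(Rational(-7, 5), Pow(3, Rational(1, 2)))))) (Function('o')(D, V) = Mul(4, Add(Mul(Add(Rational(13, 5), Mul(Rational(-7, 5), Pow(3, Rational(1, 2)))), V), D)) = Mul(4, Add(Mul(V, Add(Rational(13, 5), Mul(Rational(-7, 5), Pow(3, Rational(1, 2))))), D)) = Mul(4, Add(D, Mul(V, Add(Rational(13, 5), Mul(Rational(-7, 5), Pow(3, Rational(1, 2))))))) = Add(Mul(4, D), Mul(4, V, Add(Rational(13, 5), Mul(Rational(-7, 5), Pow(3, Rational(1, 2)))))))
Pow(Add(Function('o')(T, 200), -26454), -1) = Pow(Add(Add(Mul(4, 262), Mul(Rational(-4, 5), 200, Add(-13, Mul(7, Pow(3, Rational(1, 2)))))), -26454), -1) = Pow(Add(Add(1048, Add(2080, Mul(-1120, Pow(3, Rational(1, 2))))), -26454), -1) = Pow(Add(Add(3128, Mul(-1120, Pow(3, Rational(1, 2)))), -26454), -1) = Pow(Add(-23326, Mul(-1120, Pow(3, Rational(1, 2)))), -1)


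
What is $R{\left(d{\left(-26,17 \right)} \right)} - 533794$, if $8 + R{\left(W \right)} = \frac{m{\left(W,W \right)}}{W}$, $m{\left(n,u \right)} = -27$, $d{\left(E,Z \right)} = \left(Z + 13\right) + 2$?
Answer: $- \frac{17081691}{32} \approx -5.338 \cdot 10^{5}$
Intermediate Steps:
$d{\left(E,Z \right)} = 15 + Z$ ($d{\left(E,Z \right)} = \left(13 + Z\right) + 2 = 15 + Z$)
$R{\left(W \right)} = -8 - \frac{27}{W}$
$R{\left(d{\left(-26,17 \right)} \right)} - 533794 = \left(-8 - \frac{27}{15 + 17}\right) - 533794 = \left(-8 - \frac{27}{32}\right) - 533794 = - \frac{283}{32} - 533794 = - \frac{17081691}{32}$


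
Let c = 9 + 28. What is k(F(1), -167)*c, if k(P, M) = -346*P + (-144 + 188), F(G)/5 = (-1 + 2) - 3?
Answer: 129648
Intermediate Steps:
F(G) = -10 (F(G) = 5*((-1 + 2) - 3) = 5*(1 - 3) = 5*(-2) = -10)
k(P, M) = 44 - 346*P (k(P, M) = -346*P + 44 = 44 - 346*P)
c = 37
k(F(1), -167)*c = (44 - 346*(-10))*37 = (44 + 3460)*37 = 3504*37 = 129648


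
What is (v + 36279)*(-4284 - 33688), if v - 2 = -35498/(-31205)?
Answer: -42991294759116/31205 ≈ -1.3777e+9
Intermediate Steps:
v = 97908/31205 (v = 2 - 35498/(-31205) = 2 - 35498*(-1/31205) = 2 + 35498/31205 = 97908/31205 ≈ 3.1376)
(v + 36279)*(-4284 - 33688) = (97908/31205 + 36279)*(-4284 - 33688) = (1132184103/31205)*(-37972) = -42991294759116/31205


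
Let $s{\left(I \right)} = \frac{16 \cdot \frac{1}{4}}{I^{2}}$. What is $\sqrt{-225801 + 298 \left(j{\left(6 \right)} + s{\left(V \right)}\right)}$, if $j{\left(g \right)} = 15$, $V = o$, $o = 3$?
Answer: $\frac{i \sqrt{1990787}}{3} \approx 470.32 i$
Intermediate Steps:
$V = 3$
$s{\left(I \right)} = \frac{4}{I^{2}}$ ($s{\left(I \right)} = \frac{16 \cdot \frac{1}{4}}{I^{2}} = \frac{4}{I^{2}}$)
$\sqrt{-225801 + 298 \left(j{\left(6 \right)} + s{\left(V \right)}\right)} = \sqrt{-225801 + 298 \left(15 + \frac{4}{9}\right)} = \sqrt{-225801 + 298 \cdot \frac{139}{9}} = \sqrt{-225801 + \frac{41422}{9}} = \sqrt{- \frac{1990787}{9}} = \frac{i \sqrt{1990787}}{3}$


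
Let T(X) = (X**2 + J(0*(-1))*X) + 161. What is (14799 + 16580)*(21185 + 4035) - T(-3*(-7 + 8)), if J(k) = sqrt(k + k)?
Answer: 791378210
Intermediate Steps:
J(k) = sqrt(2)*sqrt(k) (J(k) = sqrt(2*k) = sqrt(2)*sqrt(k))
T(X) = 161 + X**2 (T(X) = (X**2 + (sqrt(2)*sqrt(0*(-1)))*X) + 161 = (X**2 + (sqrt(2)*sqrt(0))*X) + 161 = (X**2 + (sqrt(2)*0)*X) + 161 = (X**2 + 0*X) + 161 = (X**2 + 0) + 161 = X**2 + 161 = 161 + X**2)
(14799 + 16580)*(21185 + 4035) - T(-3*(-7 + 8)) = (14799 + 16580)*(21185 + 4035) - (161 + (-3*(-7 + 8))**2) = 31379*25220 - (161 + (-3*1)**2) = 791378380 - (161 + (-3)**2) = 791378380 - (161 + 9) = 791378380 - 1*170 = 791378380 - 170 = 791378210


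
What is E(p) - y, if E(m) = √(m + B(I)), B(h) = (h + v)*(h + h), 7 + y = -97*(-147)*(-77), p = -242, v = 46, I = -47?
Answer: 1097950 + 2*I*√37 ≈ 1.098e+6 + 12.166*I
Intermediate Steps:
y = -1097950 (y = -7 - 97*(-147)*(-77) = -7 + 14259*(-77) = -7 - 1097943 = -1097950)
B(h) = 2*h*(46 + h) (B(h) = (h + 46)*(h + h) = (46 + h)*(2*h) = 2*h*(46 + h))
E(m) = √(94 + m) (E(m) = √(m + 2*(-47)*(46 - 47)) = √(m + 2*(-47)*(-1)) = √(m + 94) = √(94 + m))
E(p) - y = √(94 - 242) - 1*(-1097950) = √(-148) + 1097950 = 2*I*√37 + 1097950 = 1097950 + 2*I*√37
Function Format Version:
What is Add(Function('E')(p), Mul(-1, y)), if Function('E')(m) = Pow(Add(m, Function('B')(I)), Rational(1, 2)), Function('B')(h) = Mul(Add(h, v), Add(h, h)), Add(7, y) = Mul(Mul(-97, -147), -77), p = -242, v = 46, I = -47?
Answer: Add(1097950, Mul(2, I, Pow(37, Rational(1, 2)))) ≈ Add(1.0980e+6, Mul(12.166, I))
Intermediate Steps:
y = -1097950 (y = Add(-7, Mul(Mul(-97, -147), -77)) = Add(-7, Mul(14259, -77)) = Add(-7, -1097943) = -1097950)
Function('B')(h) = Mul(2, h, Add(46, h)) (Function('B')(h) = Mul(Add(h, 46), Add(h, h)) = Mul(Add(46, h), Mul(2, h)) = Mul(2, h, Add(46, h)))
Function('E')(m) = Pow(Add(94, m), Rational(1, 2)) (Function('E')(m) = Pow(Add(m, Mul(2, -47, Add(46, -47))), Rational(1, 2)) = Pow(Add(m, Mul(2, -47, -1)), Rational(1, 2)) = Pow(Add(m, 94), Rational(1, 2)) = Pow(Add(94, m), Rational(1, 2)))
Add(Function('E')(p), Mul(-1, y)) = Add(Pow(Add(94, -242), Rational(1, 2)), Mul(-1, -1097950)) = Add(Pow(-148, Rational(1, 2)), 1097950) = Add(Mul(2, I, Pow(37, Rational(1, 2))), 1097950) = Add(1097950, Mul(2, I, Pow(37, Rational(1, 2))))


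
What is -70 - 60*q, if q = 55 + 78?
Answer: -8050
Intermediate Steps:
q = 133
-70 - 60*q = -70 - 60*133 = -70 - 7980 = -8050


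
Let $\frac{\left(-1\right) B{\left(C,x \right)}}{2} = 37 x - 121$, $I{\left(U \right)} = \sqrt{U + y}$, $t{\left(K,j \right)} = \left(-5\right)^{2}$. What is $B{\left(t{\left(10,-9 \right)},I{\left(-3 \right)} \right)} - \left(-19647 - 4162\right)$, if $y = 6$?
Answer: $24051 - 74 \sqrt{3} \approx 23923.0$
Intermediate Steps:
$t{\left(K,j \right)} = 25$
$I{\left(U \right)} = \sqrt{6 + U}$ ($I{\left(U \right)} = \sqrt{U + 6} = \sqrt{6 + U}$)
$B{\left(C,x \right)} = 242 - 74 x$ ($B{\left(C,x \right)} = - 2 \left(37 x - 121\right) = - 2 \left(-121 + 37 x\right) = 242 - 74 x$)
$B{\left(t{\left(10,-9 \right)},I{\left(-3 \right)} \right)} - \left(-19647 - 4162\right) = \left(242 - 74 \sqrt{6 - 3}\right) - \left(-19647 - 4162\right) = \left(242 - 74 \sqrt{3}\right) - \left(-19647 - 4162\right) = \left(242 - 74 \sqrt{3}\right) - -23809 = \left(242 - 74 \sqrt{3}\right) + 23809 = 24051 - 74 \sqrt{3}$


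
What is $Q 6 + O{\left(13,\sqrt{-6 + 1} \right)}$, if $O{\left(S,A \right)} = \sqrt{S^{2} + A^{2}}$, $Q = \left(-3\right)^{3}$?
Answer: $-162 + 2 \sqrt{41} \approx -149.19$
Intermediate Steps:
$Q = -27$
$O{\left(S,A \right)} = \sqrt{A^{2} + S^{2}}$
$Q 6 + O{\left(13,\sqrt{-6 + 1} \right)} = \left(-27\right) 6 + \sqrt{\left(\sqrt{-6 + 1}\right)^{2} + 13^{2}} = -162 + \sqrt{\left(\sqrt{-5}\right)^{2} + 169} = -162 + \sqrt{\left(i \sqrt{5}\right)^{2} + 169} = -162 + \sqrt{-5 + 169} = -162 + \sqrt{164} = -162 + 2 \sqrt{41}$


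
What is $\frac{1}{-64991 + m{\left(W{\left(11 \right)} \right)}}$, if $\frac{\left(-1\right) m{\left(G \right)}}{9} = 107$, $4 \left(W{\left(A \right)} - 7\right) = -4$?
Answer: $- \frac{1}{65954} \approx -1.5162 \cdot 10^{-5}$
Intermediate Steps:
$W{\left(A \right)} = 6$ ($W{\left(A \right)} = 7 + \frac{1}{4} \left(-4\right) = 7 - 1 = 6$)
$m{\left(G \right)} = -963$ ($m{\left(G \right)} = \left(-9\right) 107 = -963$)
$\frac{1}{-64991 + m{\left(W{\left(11 \right)} \right)}} = \frac{1}{-64991 - 963} = \frac{1}{-65954} = - \frac{1}{65954}$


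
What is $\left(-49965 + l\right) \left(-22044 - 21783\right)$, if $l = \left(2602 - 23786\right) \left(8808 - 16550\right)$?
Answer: $-7185724286601$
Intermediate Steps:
$l = 164006528$ ($l = \left(-21184\right) \left(-7742\right) = 164006528$)
$\left(-49965 + l\right) \left(-22044 - 21783\right) = \left(-49965 + 164006528\right) \left(-22044 - 21783\right) = 163956563 \left(-43827\right) = -7185724286601$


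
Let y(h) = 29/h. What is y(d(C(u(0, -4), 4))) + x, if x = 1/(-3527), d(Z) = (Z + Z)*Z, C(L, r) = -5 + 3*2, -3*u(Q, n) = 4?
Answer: 102281/7054 ≈ 14.500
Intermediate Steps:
u(Q, n) = -4/3 (u(Q, n) = -1/3*4 = -4/3)
C(L, r) = 1 (C(L, r) = -5 + 6 = 1)
d(Z) = 2*Z**2 (d(Z) = (2*Z)*Z = 2*Z**2)
x = -1/3527 ≈ -0.00028353
y(d(C(u(0, -4), 4))) + x = 29/((2*1**2)) - 1/3527 = 29/((2*1)) - 1/3527 = 29/2 - 1/3527 = 102281/7054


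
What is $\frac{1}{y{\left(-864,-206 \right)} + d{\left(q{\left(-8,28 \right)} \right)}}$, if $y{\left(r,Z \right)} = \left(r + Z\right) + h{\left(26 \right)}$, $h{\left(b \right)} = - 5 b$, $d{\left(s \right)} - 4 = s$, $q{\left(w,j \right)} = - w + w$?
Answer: $- \frac{1}{1196} \approx -0.00083612$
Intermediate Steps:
$q{\left(w,j \right)} = 0$
$d{\left(s \right)} = 4 + s$
$y{\left(r,Z \right)} = -130 + Z + r$ ($y{\left(r,Z \right)} = \left(r + Z\right) - 130 = \left(Z + r\right) - 130 = -130 + Z + r$)
$\frac{1}{y{\left(-864,-206 \right)} + d{\left(q{\left(-8,28 \right)} \right)}} = \frac{1}{\left(-130 - 206 - 864\right) + \left(4 + 0\right)} = \frac{1}{-1200 + 4} = \frac{1}{-1196} = - \frac{1}{1196}$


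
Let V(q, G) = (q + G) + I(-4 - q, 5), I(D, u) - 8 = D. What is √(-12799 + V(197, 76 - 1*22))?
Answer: I*√12741 ≈ 112.88*I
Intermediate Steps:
I(D, u) = 8 + D
V(q, G) = 4 + G (V(q, G) = (q + G) + (8 + (-4 - q)) = (G + q) + (4 - q) = 4 + G)
√(-12799 + V(197, 76 - 1*22)) = √(-12799 + (4 + (76 - 1*22))) = √(-12799 + (4 + (76 - 22))) = √(-12799 + (4 + 54)) = √(-12799 + 58) = √(-12741) = I*√12741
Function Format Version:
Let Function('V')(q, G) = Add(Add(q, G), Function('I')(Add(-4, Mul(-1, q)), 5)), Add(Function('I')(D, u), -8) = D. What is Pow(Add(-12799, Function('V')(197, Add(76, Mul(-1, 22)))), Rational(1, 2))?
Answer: Mul(I, Pow(12741, Rational(1, 2))) ≈ Mul(112.88, I)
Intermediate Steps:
Function('I')(D, u) = Add(8, D)
Function('V')(q, G) = Add(4, G) (Function('V')(q, G) = Add(Add(q, G), Add(8, Add(-4, Mul(-1, q)))) = Add(Add(G, q), Add(4, Mul(-1, q))) = Add(4, G))
Pow(Add(-12799, Function('V')(197, Add(76, Mul(-1, 22)))), Rational(1, 2)) = Pow(Add(-12799, Add(4, Add(76, Mul(-1, 22)))), Rational(1, 2)) = Pow(Add(-12799, Add(4, Add(76, -22))), Rational(1, 2)) = Pow(Add(-12799, Add(4, 54)), Rational(1, 2)) = Pow(Add(-12799, 58), Rational(1, 2)) = Pow(-12741, Rational(1, 2)) = Mul(I, Pow(12741, Rational(1, 2)))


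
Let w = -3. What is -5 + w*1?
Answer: -8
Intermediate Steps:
-5 + w*1 = -5 - 3*1 = -5 - 3 = -8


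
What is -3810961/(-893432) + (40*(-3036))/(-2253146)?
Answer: 4347574957693/1006516368536 ≈ 4.3194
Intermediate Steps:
-3810961/(-893432) + (40*(-3036))/(-2253146) = -3810961*(-1/893432) - 121440*(-1/2253146) = 3810961/893432 + 60720/1126573 = 4347574957693/1006516368536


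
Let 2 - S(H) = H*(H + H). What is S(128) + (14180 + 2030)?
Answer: -16556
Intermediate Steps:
S(H) = 2 - 2*H² (S(H) = 2 - H*(H + H) = 2 - H*2*H = 2 - 2*H²)
S(128) + (14180 + 2030) = (2 - 2*128²) + (14180 + 2030) = (2 - 2*16384) + 16210 = (2 - 32768) + 16210 = -32766 + 16210 = -16556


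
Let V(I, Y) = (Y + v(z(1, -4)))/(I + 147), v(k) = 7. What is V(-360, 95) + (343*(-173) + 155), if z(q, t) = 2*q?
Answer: -4202098/71 ≈ -59185.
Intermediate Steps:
V(I, Y) = (7 + Y)/(147 + I) (V(I, Y) = (Y + 7)/(I + 147) = (7 + Y)/(147 + I))
V(-360, 95) + (343*(-173) + 155) = (7 + 95)/(147 - 360) + (343*(-173) + 155) = 102/(-213) + (-59339 + 155) = -1/213*102 - 59184 = -34/71 - 59184 = -4202098/71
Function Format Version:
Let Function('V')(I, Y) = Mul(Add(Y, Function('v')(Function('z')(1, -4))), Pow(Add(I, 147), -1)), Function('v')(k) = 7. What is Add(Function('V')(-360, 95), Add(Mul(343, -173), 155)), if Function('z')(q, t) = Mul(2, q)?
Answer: Rational(-4202098, 71) ≈ -59185.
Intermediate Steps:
Function('V')(I, Y) = Mul(Pow(Add(147, I), -1), Add(7, Y)) (Function('V')(I, Y) = Mul(Add(Y, 7), Pow(Add(I, 147), -1)) = Mul(Add(7, Y), Pow(Add(147, I), -1)) = Mul(Pow(Add(147, I), -1), Add(7, Y)))
Add(Function('V')(-360, 95), Add(Mul(343, -173), 155)) = Add(Mul(Pow(Add(147, -360), -1), Add(7, 95)), Add(Mul(343, -173), 155)) = Add(Mul(Pow(-213, -1), 102), Add(-59339, 155)) = Add(Mul(Rational(-1, 213), 102), -59184) = Add(Rational(-34, 71), -59184) = Rational(-4202098, 71)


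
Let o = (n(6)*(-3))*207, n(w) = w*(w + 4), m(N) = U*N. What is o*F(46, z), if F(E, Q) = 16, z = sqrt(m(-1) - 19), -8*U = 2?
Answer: -596160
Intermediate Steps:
U = -1/4 (U = -1/8*2 = -1/4 ≈ -0.25000)
m(N) = -N/4
z = 5*I*sqrt(3)/2 (z = sqrt(-1/4*(-1) - 19) = sqrt(1/4 - 19) = sqrt(-75/4) = 5*I*sqrt(3)/2 ≈ 4.3301*I)
n(w) = w*(4 + w)
o = -37260 (o = ((6*(4 + 6))*(-3))*207 = ((6*10)*(-3))*207 = (60*(-3))*207 = -180*207 = -37260)
o*F(46, z) = -37260*16 = -596160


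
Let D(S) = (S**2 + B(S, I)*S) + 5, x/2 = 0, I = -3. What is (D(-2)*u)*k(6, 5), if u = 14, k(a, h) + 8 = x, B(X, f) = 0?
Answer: -1008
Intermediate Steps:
x = 0 (x = 2*0 = 0)
k(a, h) = -8 (k(a, h) = -8 + 0 = -8)
D(S) = 5 + S**2 (D(S) = (S**2 + 0*S) + 5 = (S**2 + 0) + 5 = S**2 + 5 = 5 + S**2)
(D(-2)*u)*k(6, 5) = ((5 + (-2)**2)*14)*(-8) = ((5 + 4)*14)*(-8) = (9*14)*(-8) = 126*(-8) = -1008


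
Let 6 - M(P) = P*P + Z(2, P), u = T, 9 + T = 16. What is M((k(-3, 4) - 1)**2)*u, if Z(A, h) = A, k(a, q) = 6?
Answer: -4347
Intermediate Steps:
T = 7 (T = -9 + 16 = 7)
u = 7
M(P) = 4 - P**2 (M(P) = 6 - (P*P + 2) = 6 - (P**2 + 2) = 6 - (2 + P**2) = 6 + (-2 - P**2) = 4 - P**2)
M((k(-3, 4) - 1)**2)*u = (4 - ((6 - 1)**2)**2)*7 = (4 - (5**2)**2)*7 = (4 - 1*25**2)*7 = (4 - 1*625)*7 = (4 - 625)*7 = -621*7 = -4347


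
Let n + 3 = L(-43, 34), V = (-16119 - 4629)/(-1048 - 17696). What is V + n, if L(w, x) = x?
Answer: 50151/1562 ≈ 32.107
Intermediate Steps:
V = 1729/1562 (V = -20748/(-18744) = -20748*(-1/18744) = 1729/1562 ≈ 1.1069)
n = 31 (n = -3 + 34 = 31)
V + n = 1729/1562 + 31 = 50151/1562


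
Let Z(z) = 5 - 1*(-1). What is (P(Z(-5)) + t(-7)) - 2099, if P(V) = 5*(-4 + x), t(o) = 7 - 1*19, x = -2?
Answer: -2141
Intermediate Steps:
Z(z) = 6 (Z(z) = 5 + 1 = 6)
t(o) = -12 (t(o) = 7 - 19 = -12)
P(V) = -30 (P(V) = 5*(-4 - 2) = 5*(-6) = -30)
(P(Z(-5)) + t(-7)) - 2099 = (-30 - 12) - 2099 = -42 - 2099 = -2141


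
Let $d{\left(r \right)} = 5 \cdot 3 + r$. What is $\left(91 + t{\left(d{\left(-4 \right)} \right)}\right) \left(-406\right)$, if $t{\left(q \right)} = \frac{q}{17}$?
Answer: $- \frac{632548}{17} \approx -37209.0$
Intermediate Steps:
$d{\left(r \right)} = 15 + r$
$t{\left(q \right)} = \frac{q}{17}$ ($t{\left(q \right)} = q \frac{1}{17} = \frac{q}{17}$)
$\left(91 + t{\left(d{\left(-4 \right)} \right)}\right) \left(-406\right) = \left(91 + \frac{15 - 4}{17}\right) \left(-406\right) = \left(91 + \frac{1}{17} \cdot 11\right) \left(-406\right) = \left(91 + \frac{11}{17}\right) \left(-406\right) = \frac{1558}{17} \left(-406\right) = - \frac{632548}{17}$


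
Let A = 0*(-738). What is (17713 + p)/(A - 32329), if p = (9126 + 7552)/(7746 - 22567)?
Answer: -262507695/479148109 ≈ -0.54786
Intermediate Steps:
p = -16678/14821 (p = 16678/(-14821) = 16678*(-1/14821) = -16678/14821 ≈ -1.1253)
A = 0
(17713 + p)/(A - 32329) = (17713 - 16678/14821)/(0 - 32329) = (262507695/14821)/(-32329) = (262507695/14821)*(-1/32329) = -262507695/479148109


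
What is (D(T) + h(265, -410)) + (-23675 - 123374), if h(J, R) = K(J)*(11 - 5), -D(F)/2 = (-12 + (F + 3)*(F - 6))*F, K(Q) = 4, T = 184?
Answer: -12391857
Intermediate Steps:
D(F) = -2*F*(-12 + (-6 + F)*(3 + F)) (D(F) = -2*(-12 + (F + 3)*(F - 6))*F = -2*(-12 + (3 + F)*(-6 + F))*F = -2*(-12 + (-6 + F)*(3 + F))*F = -2*F*(-12 + (-6 + F)*(3 + F)))
h(J, R) = 24 (h(J, R) = 4*(11 - 5) = 4*6 = 24)
(D(T) + h(265, -410)) + (-23675 - 123374) = (2*184*(30 - 1*184² + 3*184) + 24) + (-23675 - 123374) = (2*184*(30 - 1*33856 + 552) + 24) - 147049 = (2*184*(30 - 33856 + 552) + 24) - 147049 = (2*184*(-33274) + 24) - 147049 = (-12244832 + 24) - 147049 = -12244808 - 147049 = -12391857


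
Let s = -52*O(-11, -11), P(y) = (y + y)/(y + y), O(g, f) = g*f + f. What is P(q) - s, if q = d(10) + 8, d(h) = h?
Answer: 5721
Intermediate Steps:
O(g, f) = f + f*g (O(g, f) = f*g + f = f + f*g)
q = 18 (q = 10 + 8 = 18)
P(y) = 1 (P(y) = (2*y)/((2*y)) = (2*y)*(1/(2*y)) = 1)
s = -5720 (s = -(-572)*(1 - 11) = -(-572)*(-10) = -52*110 = -5720)
P(q) - s = 1 - 1*(-5720) = 1 + 5720 = 5721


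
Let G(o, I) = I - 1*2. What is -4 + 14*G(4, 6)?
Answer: 52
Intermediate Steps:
G(o, I) = -2 + I (G(o, I) = I - 2 = -2 + I)
-4 + 14*G(4, 6) = -4 + 14*(-2 + 6) = -4 + 14*4 = -4 + 56 = 52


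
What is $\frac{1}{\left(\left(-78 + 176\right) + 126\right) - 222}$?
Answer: $\frac{1}{2} \approx 0.5$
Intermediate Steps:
$\frac{1}{\left(\left(-78 + 176\right) + 126\right) - 222} = \frac{1}{\left(98 + 126\right) - 222} = \frac{1}{224 - 222} = \frac{1}{2}$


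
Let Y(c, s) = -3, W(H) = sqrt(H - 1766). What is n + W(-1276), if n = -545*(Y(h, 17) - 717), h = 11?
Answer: 392400 + 39*I*sqrt(2) ≈ 3.924e+5 + 55.154*I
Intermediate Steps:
W(H) = sqrt(-1766 + H)
n = 392400 (n = -545*(-3 - 717) = -545*(-720) = 392400)
n + W(-1276) = 392400 + sqrt(-1766 - 1276) = 392400 + sqrt(-3042) = 392400 + 39*I*sqrt(2)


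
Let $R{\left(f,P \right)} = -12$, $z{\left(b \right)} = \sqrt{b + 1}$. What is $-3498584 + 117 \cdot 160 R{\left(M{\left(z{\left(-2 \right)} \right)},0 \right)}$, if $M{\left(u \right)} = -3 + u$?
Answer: $-3723224$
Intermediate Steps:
$z{\left(b \right)} = \sqrt{1 + b}$
$-3498584 + 117 \cdot 160 R{\left(M{\left(z{\left(-2 \right)} \right)},0 \right)} = -3498584 + 117 \cdot 160 \left(-12\right) = -3498584 + 18720 \left(-12\right) = -3498584 - 224640 = -3723224$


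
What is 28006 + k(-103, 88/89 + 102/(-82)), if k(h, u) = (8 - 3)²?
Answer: 28031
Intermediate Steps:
k(h, u) = 25 (k(h, u) = 5² = 25)
28006 + k(-103, 88/89 + 102/(-82)) = 28006 + 25 = 28031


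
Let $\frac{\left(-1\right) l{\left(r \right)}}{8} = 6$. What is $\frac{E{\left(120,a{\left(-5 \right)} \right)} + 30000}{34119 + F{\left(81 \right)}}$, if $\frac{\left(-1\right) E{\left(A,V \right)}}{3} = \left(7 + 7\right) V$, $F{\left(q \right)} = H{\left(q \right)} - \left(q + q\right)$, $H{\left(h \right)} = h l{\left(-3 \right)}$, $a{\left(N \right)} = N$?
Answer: $\frac{10070}{10023} \approx 1.0047$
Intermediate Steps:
$l{\left(r \right)} = -48$ ($l{\left(r \right)} = \left(-8\right) 6 = -48$)
$H{\left(h \right)} = - 48 h$ ($H{\left(h \right)} = h \left(-48\right) = - 48 h$)
$F{\left(q \right)} = - 50 q$ ($F{\left(q \right)} = - 48 q - \left(q + q\right) = - 48 q - 2 q = - 50 q$)
$E{\left(A,V \right)} = - 42 V$ ($E{\left(A,V \right)} = - 3 \left(7 + 7\right) V = - 3 \cdot 14 V = - 42 V$)
$\frac{E{\left(120,a{\left(-5 \right)} \right)} + 30000}{34119 + F{\left(81 \right)}} = \frac{\left(-42\right) \left(-5\right) + 30000}{34119 - 4050} = \frac{210 + 30000}{34119 - 4050} = \frac{30210}{30069} = 30210 \cdot \frac{1}{30069} = \frac{10070}{10023}$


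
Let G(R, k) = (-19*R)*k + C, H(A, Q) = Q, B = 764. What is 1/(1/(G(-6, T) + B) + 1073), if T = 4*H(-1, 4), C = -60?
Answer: 2528/2712545 ≈ 0.00093197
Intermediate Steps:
T = 16 (T = 4*4 = 16)
G(R, k) = -60 - 19*R*k (G(R, k) = (-19*R)*k - 60 = -19*R*k - 60 = -60 - 19*R*k)
1/(1/(G(-6, T) + B) + 1073) = 1/(1/((-60 - 19*(-6)*16) + 764) + 1073) = 1/(1/((-60 + 1824) + 764) + 1073) = 1/(1/(1764 + 764) + 1073) = 1/(1/2528 + 1073) = 1/(2712545/2528) = 2528/2712545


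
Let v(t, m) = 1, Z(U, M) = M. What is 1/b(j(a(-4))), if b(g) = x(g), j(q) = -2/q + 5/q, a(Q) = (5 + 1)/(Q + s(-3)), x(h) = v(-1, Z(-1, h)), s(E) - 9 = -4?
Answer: 1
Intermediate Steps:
s(E) = 5 (s(E) = 9 - 4 = 5)
x(h) = 1
a(Q) = 6/(5 + Q) (a(Q) = (5 + 1)/(Q + 5) = 6/(5 + Q))
j(q) = 3/q
b(g) = 1
1/b(j(a(-4))) = 1/1 = 1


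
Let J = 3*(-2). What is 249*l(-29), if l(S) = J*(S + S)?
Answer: 86652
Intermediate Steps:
J = -6
l(S) = -12*S (l(S) = -6*(S + S) = -12*S)
249*l(-29) = 249*(-12*(-29)) = 249*348 = 86652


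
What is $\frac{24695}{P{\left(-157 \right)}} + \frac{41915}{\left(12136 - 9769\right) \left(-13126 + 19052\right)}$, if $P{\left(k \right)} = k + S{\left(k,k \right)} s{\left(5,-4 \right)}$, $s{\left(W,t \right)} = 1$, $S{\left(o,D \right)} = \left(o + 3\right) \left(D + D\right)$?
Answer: $\frac{348413124275}{676079757558} \approx 0.51534$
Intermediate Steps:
$S{\left(o,D \right)} = 2 D \left(3 + o\right)$ ($S{\left(o,D \right)} = \left(3 + o\right) 2 D = 2 D \left(3 + o\right)$)
$P{\left(k \right)} = k + 2 k \left(3 + k\right)$ ($P{\left(k \right)} = k + 2 k \left(3 + k\right) 1 = k + 2 k \left(3 + k\right)$)
$\frac{24695}{P{\left(-157 \right)}} + \frac{41915}{\left(12136 - 9769\right) \left(-13126 + 19052\right)} = \frac{24695}{\left(-157\right) \left(7 + 2 \left(-157\right)\right)} + \frac{41915}{\left(12136 - 9769\right) \left(-13126 + 19052\right)} = \frac{24695}{\left(-157\right) \left(7 - 314\right)} + \frac{41915}{2367 \cdot 5926} = \frac{24695}{\left(-157\right) \left(-307\right)} + \frac{41915}{14026842} = \frac{24695}{48199} + 41915 \cdot \frac{1}{14026842} = 24695 \cdot \frac{1}{48199} + \frac{41915}{14026842} = \frac{24695}{48199} + \frac{41915}{14026842} = \frac{348413124275}{676079757558}$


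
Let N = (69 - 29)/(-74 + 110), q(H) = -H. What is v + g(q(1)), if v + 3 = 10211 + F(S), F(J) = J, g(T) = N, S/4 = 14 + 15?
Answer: 92926/9 ≈ 10325.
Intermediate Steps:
N = 10/9 (N = 40/36 = 40*(1/36) = 10/9 ≈ 1.1111)
S = 116 (S = 4*(14 + 15) = 4*29 = 116)
g(T) = 10/9
v = 10324 (v = -3 + (10211 + 116) = -3 + 10327 = 10324)
v + g(q(1)) = 10324 + 10/9 = 92926/9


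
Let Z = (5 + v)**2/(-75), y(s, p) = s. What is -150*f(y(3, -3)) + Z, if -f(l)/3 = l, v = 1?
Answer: 33738/25 ≈ 1349.5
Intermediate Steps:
Z = -12/25 (Z = (5 + 1)**2/(-75) = 6**2*(-1/75) = 36*(-1/75) = -12/25 ≈ -0.48000)
f(l) = -3*l
-150*f(y(3, -3)) + Z = -(-450)*3 - 12/25 = -150*(-9) - 12/25 = 1350 - 12/25 = 33738/25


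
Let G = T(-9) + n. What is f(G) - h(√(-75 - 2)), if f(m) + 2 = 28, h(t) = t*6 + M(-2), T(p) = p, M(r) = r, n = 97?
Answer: 28 - 6*I*√77 ≈ 28.0 - 52.65*I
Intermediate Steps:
h(t) = -2 + 6*t (h(t) = t*6 - 2 = 6*t - 2 = -2 + 6*t)
G = 88 (G = -9 + 97 = 88)
f(m) = 26 (f(m) = -2 + 28 = 26)
f(G) - h(√(-75 - 2)) = 26 - (-2 + 6*√(-75 - 2)) = 26 - (-2 + 6*√(-77)) = 26 - (-2 + 6*(I*√77)) = 26 - (-2 + 6*I*√77) = 26 + (2 - 6*I*√77) = 28 - 6*I*√77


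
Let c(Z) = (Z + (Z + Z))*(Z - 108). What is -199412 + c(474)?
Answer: 321040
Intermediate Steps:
c(Z) = 3*Z*(-108 + Z) (c(Z) = (Z + 2*Z)*(-108 + Z) = (3*Z)*(-108 + Z) = 3*Z*(-108 + Z))
-199412 + c(474) = -199412 + 3*474*(-108 + 474) = -199412 + 3*474*366 = -199412 + 520452 = 321040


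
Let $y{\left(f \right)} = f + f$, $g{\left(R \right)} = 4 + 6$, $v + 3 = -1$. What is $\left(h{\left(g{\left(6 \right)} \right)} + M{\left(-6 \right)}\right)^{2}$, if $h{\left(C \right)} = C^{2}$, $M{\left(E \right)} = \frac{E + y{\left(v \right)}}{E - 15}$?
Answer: $\frac{91204}{9} \approx 10134.0$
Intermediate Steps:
$v = -4$ ($v = -3 - 1 = -4$)
$g{\left(R \right)} = 10$
$y{\left(f \right)} = 2 f$
$M{\left(E \right)} = \frac{-8 + E}{-15 + E}$ ($M{\left(E \right)} = \frac{E + 2 \left(-4\right)}{E - 15} = \frac{E - 8}{-15 + E} = \frac{-8 + E}{-15 + E}$)
$\left(h{\left(g{\left(6 \right)} \right)} + M{\left(-6 \right)}\right)^{2} = \left(10^{2} + \frac{-8 - 6}{-15 - 6}\right)^{2} = \left(100 + \frac{1}{-21} \left(-14\right)\right)^{2} = \left(100 - - \frac{2}{3}\right)^{2} = \left(100 + \frac{2}{3}\right)^{2} = \left(\frac{302}{3}\right)^{2} = \frac{91204}{9}$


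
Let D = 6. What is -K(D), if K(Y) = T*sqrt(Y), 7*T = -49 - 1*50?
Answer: 99*sqrt(6)/7 ≈ 34.643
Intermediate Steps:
T = -99/7 (T = (-49 - 1*50)/7 = (-49 - 50)/7 = (1/7)*(-99) = -99/7 ≈ -14.143)
K(Y) = -99*sqrt(Y)/7
-K(D) = -(-99)*sqrt(6)/7 = 99*sqrt(6)/7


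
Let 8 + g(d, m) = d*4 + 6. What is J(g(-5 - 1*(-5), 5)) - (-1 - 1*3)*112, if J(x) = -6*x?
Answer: 460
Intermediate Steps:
g(d, m) = -2 + 4*d (g(d, m) = -8 + (d*4 + 6) = -8 + (4*d + 6) = -8 + (6 + 4*d) = -2 + 4*d)
J(g(-5 - 1*(-5), 5)) - (-1 - 1*3)*112 = -6*(-2 + 4*(-5 - 1*(-5))) - (-1 - 1*3)*112 = -6*(-2 + 4*(-5 + 5)) - (-1 - 3)*112 = -6*(-2 + 4*0) - (-4)*112 = -6*(-2 + 0) - 1*(-448) = -6*(-2) + 448 = 12 + 448 = 460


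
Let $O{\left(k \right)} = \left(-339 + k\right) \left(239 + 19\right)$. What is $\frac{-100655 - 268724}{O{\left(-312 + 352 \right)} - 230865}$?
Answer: $\frac{369379}{308007} \approx 1.1993$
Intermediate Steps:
$O{\left(k \right)} = -87462 + 258 k$ ($O{\left(k \right)} = \left(-339 + k\right) 258 = -87462 + 258 k$)
$\frac{-100655 - 268724}{O{\left(-312 + 352 \right)} - 230865} = \frac{-100655 - 268724}{\left(-87462 + 258 \left(-312 + 352\right)\right) - 230865} = - \frac{369379}{\left(-87462 + 258 \cdot 40\right) - 230865} = - \frac{369379}{\left(-87462 + 10320\right) - 230865} = - \frac{369379}{-77142 - 230865} = - \frac{369379}{-308007} = \left(-369379\right) \left(- \frac{1}{308007}\right) = \frac{369379}{308007}$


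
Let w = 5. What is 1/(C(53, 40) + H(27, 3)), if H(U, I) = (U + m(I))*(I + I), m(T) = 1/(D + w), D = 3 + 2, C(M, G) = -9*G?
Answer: -5/987 ≈ -0.0050659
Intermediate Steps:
D = 5
m(T) = ⅒ (m(T) = 1/(5 + 5) = 1/10 = ⅒)
H(U, I) = 2*I*(⅒ + U) (H(U, I) = (U + ⅒)*(I + I) = (⅒ + U)*(2*I) = 2*I*(⅒ + U))
1/(C(53, 40) + H(27, 3)) = 1/(-9*40 + (⅕)*3*(1 + 10*27)) = 1/(-360 + (⅕)*3*(1 + 270)) = 1/(-360 + (⅕)*3*271) = 1/(-360 + 813/5) = 1/(-987/5) = -5/987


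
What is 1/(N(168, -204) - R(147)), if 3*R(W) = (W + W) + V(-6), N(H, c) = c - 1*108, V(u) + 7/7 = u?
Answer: -3/1223 ≈ -0.0024530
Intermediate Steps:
V(u) = -1 + u
N(H, c) = -108 + c (N(H, c) = c - 108 = -108 + c)
R(W) = -7/3 + 2*W/3 (R(W) = ((W + W) + (-1 - 6))/3 = (2*W - 7)/3 = (-7 + 2*W)/3 = -7/3 + 2*W/3)
1/(N(168, -204) - R(147)) = 1/((-108 - 204) - (-7/3 + (⅔)*147)) = 1/(-312 - (-7/3 + 98)) = 1/(-312 - 1*287/3) = 1/(-312 - 287/3) = 1/(-1223/3) = -3/1223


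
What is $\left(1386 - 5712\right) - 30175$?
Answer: $-34501$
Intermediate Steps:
$\left(1386 - 5712\right) - 30175 = -4326 - 30175 = -34501$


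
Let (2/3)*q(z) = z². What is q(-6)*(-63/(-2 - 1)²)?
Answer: -378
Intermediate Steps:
q(z) = 3*z²/2
q(-6)*(-63/(-2 - 1)²) = ((3/2)*(-6)²)*(-63/(-2 - 1)²) = ((3/2)*36)*(-63/((-3)²)) = 54*(-63/9) = 54*(-63*⅑) = 54*(-7) = -378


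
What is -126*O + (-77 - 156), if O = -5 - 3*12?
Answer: 4933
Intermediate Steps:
O = -41 (O = -5 - 36 = -41)
-126*O + (-77 - 156) = -126*(-41) + (-77 - 156) = 5166 - 233 = 4933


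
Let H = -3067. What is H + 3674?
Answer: 607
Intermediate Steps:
H + 3674 = -3067 + 3674 = 607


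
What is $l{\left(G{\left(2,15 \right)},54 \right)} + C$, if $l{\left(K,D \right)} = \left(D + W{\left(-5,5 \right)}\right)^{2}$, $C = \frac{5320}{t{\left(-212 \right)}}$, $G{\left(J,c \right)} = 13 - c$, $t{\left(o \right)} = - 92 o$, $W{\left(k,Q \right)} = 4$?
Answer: $\frac{8202097}{2438} \approx 3364.3$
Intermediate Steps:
$C = \frac{665}{2438}$ ($C = \frac{5320}{\left(-92\right) \left(-212\right)} = \frac{5320}{19504} = 5320 \cdot \frac{1}{19504} = \frac{665}{2438} \approx 0.27276$)
$l{\left(K,D \right)} = \left(4 + D\right)^{2}$ ($l{\left(K,D \right)} = \left(D + 4\right)^{2} = \left(4 + D\right)^{2}$)
$l{\left(G{\left(2,15 \right)},54 \right)} + C = \left(4 + 54\right)^{2} + \frac{665}{2438} = 58^{2} + \frac{665}{2438} = 3364 + \frac{665}{2438} = \frac{8202097}{2438}$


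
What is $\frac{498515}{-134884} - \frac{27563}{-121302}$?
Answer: $- \frac{28376529419}{8180849484} \approx -3.4687$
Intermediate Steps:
$\frac{498515}{-134884} - \frac{27563}{-121302} = 498515 \left(- \frac{1}{134884}\right) - - \frac{27563}{121302} = - \frac{498515}{134884} + \frac{27563}{121302} = - \frac{28376529419}{8180849484}$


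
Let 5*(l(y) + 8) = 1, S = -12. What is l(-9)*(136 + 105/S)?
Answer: -19851/20 ≈ -992.55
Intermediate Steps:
l(y) = -39/5 (l(y) = -8 + (1/5)*1 = -8 + 1/5 = -39/5)
l(-9)*(136 + 105/S) = -39*(136 + 105/(-12))/5 = -39*(136 + 105*(-1/12))/5 = -39*(136 - 35/4)/5 = -39/5*509/4 = -19851/20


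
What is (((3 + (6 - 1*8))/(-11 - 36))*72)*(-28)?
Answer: 2016/47 ≈ 42.894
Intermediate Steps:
(((3 + (6 - 1*8))/(-11 - 36))*72)*(-28) = (((3 + (6 - 8))/(-47))*72)*(-28) = (((3 - 2)*(-1/47))*72)*(-28) = ((1*(-1/47))*72)*(-28) = -1/47*72*(-28) = -72/47*(-28) = 2016/47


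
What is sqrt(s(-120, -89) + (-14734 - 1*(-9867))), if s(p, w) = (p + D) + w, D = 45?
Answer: 3*I*sqrt(559) ≈ 70.93*I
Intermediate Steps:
s(p, w) = 45 + p + w (s(p, w) = (p + 45) + w = (45 + p) + w = 45 + p + w)
sqrt(s(-120, -89) + (-14734 - 1*(-9867))) = sqrt((45 - 120 - 89) + (-14734 - 1*(-9867))) = sqrt(-164 + (-14734 + 9867)) = sqrt(-164 - 4867) = sqrt(-5031) = 3*I*sqrt(559)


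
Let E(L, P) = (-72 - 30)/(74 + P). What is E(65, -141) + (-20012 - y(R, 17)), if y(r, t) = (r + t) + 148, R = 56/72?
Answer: -12166282/603 ≈ -20176.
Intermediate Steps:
R = 7/9 (R = 56*(1/72) = 7/9 ≈ 0.77778)
y(r, t) = 148 + r + t
E(L, P) = -102/(74 + P)
E(65, -141) + (-20012 - y(R, 17)) = -102/(74 - 141) + (-20012 - (148 + 7/9 + 17)) = -102/(-67) + (-20012 - 1*1492/9) = -102*(-1/67) + (-20012 - 1492/9) = 102/67 - 181600/9 = -12166282/603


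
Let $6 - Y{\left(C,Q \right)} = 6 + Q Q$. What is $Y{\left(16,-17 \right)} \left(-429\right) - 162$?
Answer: $123819$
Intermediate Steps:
$Y{\left(C,Q \right)} = - Q^{2}$ ($Y{\left(C,Q \right)} = 6 - \left(6 + Q Q\right) = 6 - \left(6 + Q^{2}\right) = - Q^{2}$)
$Y{\left(16,-17 \right)} \left(-429\right) - 162 = - \left(-17\right)^{2} \left(-429\right) - 162 = \left(-1\right) 289 \left(-429\right) - 162 = \left(-289\right) \left(-429\right) - 162 = 123981 - 162 = 123819$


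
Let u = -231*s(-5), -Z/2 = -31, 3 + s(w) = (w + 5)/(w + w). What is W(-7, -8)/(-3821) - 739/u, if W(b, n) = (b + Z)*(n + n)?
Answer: -2213879/2647953 ≈ -0.83607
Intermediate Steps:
s(w) = -3 + (5 + w)/(2*w) (s(w) = -3 + (w + 5)/(w + w) = -3 + (5 + w)/((2*w)) = -3 + (5 + w)*(1/(2*w)) = -3 + (5 + w)/(2*w))
Z = 62 (Z = -2*(-31) = 62)
W(b, n) = 2*n*(62 + b) (W(b, n) = (b + 62)*(n + n) = (62 + b)*(2*n) = 2*n*(62 + b))
u = 693 (u = -1155*(1 - 1*(-5))/(2*(-5)) = -1155*(-1)*(1 + 5)/(2*5) = -1155*(-1)*6/(2*5) = -231*(-3) = 693)
W(-7, -8)/(-3821) - 739/u = (2*(-8)*(62 - 7))/(-3821) - 739/693 = (2*(-8)*55)*(-1/3821) - 739*1/693 = -880*(-1/3821) - 739/693 = 880/3821 - 739/693 = -2213879/2647953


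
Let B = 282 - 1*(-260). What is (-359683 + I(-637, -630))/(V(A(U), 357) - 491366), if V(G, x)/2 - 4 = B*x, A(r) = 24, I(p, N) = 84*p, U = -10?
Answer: 413191/104370 ≈ 3.9589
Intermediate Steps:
B = 542 (B = 282 + 260 = 542)
V(G, x) = 8 + 1084*x (V(G, x) = 8 + 2*(542*x) = 8 + 1084*x)
(-359683 + I(-637, -630))/(V(A(U), 357) - 491366) = (-359683 + 84*(-637))/((8 + 1084*357) - 491366) = (-359683 - 53508)/((8 + 386988) - 491366) = -413191/(386996 - 491366) = -413191/(-104370) = -413191*(-1/104370) = 413191/104370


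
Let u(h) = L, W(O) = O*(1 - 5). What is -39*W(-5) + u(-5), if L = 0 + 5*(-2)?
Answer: -790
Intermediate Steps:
W(O) = -4*O (W(O) = O*(-4) = -4*O)
L = -10 (L = 0 - 10 = -10)
u(h) = -10
-39*W(-5) + u(-5) = -(-156)*(-5) - 10 = -39*20 - 10 = -780 - 10 = -790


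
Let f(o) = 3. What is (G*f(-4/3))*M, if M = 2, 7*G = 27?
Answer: 162/7 ≈ 23.143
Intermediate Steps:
G = 27/7 (G = (⅐)*27 = 27/7 ≈ 3.8571)
(G*f(-4/3))*M = ((27/7)*3)*2 = (81/7)*2 = 162/7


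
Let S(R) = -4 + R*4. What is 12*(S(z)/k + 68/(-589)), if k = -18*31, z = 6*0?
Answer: -2296/1767 ≈ -1.2994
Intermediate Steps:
z = 0
S(R) = -4 + 4*R
k = -558
12*(S(z)/k + 68/(-589)) = 12*((-4 + 4*0)/(-558) + 68/(-589)) = 12*((-4 + 0)*(-1/558) + 68*(-1/589)) = 12*(-4*(-1/558) - 68/589) = 12*(2/279 - 68/589) = 12*(-574/5301) = -2296/1767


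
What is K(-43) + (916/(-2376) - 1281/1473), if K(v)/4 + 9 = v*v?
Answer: 2146207363/291654 ≈ 7358.7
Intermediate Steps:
K(v) = -36 + 4*v**2 (K(v) = -36 + 4*(v*v) = -36 + 4*v**2)
K(-43) + (916/(-2376) - 1281/1473) = (-36 + 4*(-43)**2) + (916/(-2376) - 1281/1473) = (-36 + 4*1849) + (916*(-1/2376) - 1281*1/1473) = (-36 + 7396) + (-229/594 - 427/491) = 7360 - 366077/291654 = 2146207363/291654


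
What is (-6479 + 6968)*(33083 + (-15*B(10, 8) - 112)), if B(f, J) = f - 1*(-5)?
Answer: 16012794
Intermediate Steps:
B(f, J) = 5 + f (B(f, J) = f + 5 = 5 + f)
(-6479 + 6968)*(33083 + (-15*B(10, 8) - 112)) = (-6479 + 6968)*(33083 + (-15*(5 + 10) - 112)) = 489*(33083 + (-15*15 - 112)) = 489*(33083 + (-225 - 112)) = 489*(33083 - 337) = 489*32746 = 16012794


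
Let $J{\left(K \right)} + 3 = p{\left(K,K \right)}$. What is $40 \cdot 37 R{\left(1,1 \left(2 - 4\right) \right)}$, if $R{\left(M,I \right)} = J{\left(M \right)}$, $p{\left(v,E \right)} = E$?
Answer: $-2960$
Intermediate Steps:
$J{\left(K \right)} = -3 + K$
$R{\left(M,I \right)} = -3 + M$
$40 \cdot 37 R{\left(1,1 \left(2 - 4\right) \right)} = 40 \cdot 37 \left(-3 + 1\right) = 1480 \left(-2\right) = -2960$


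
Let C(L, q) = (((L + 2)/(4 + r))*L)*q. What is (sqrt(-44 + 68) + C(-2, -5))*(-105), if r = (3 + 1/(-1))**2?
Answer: -210*sqrt(6) ≈ -514.39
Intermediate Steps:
r = 4 (r = (3 - 1)**2 = 2**2 = 4)
C(L, q) = L*q*(1/4 + L/8) (C(L, q) = (((L + 2)/(4 + 4))*L)*q = (((2 + L)/8)*L)*q = (((2 + L)*(1/8))*L)*q = ((1/4 + L/8)*L)*q = (L*(1/4 + L/8))*q = L*q*(1/4 + L/8))
(sqrt(-44 + 68) + C(-2, -5))*(-105) = (sqrt(-44 + 68) + (1/8)*(-2)*(-5)*(2 - 2))*(-105) = (sqrt(24) + (1/8)*(-2)*(-5)*0)*(-105) = (2*sqrt(6) + 0)*(-105) = (2*sqrt(6))*(-105) = -210*sqrt(6)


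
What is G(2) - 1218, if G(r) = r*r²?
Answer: -1210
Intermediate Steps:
G(r) = r³
G(2) - 1218 = 2³ - 1218 = 8 - 1218 = -1210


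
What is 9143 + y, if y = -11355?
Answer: -2212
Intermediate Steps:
9143 + y = 9143 - 11355 = -2212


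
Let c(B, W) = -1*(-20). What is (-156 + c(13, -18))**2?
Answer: 18496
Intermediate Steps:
c(B, W) = 20
(-156 + c(13, -18))**2 = (-156 + 20)**2 = (-136)**2 = 18496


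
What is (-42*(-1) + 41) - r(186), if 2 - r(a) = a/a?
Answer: 82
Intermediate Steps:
r(a) = 1 (r(a) = 2 - a/a = 2 - 1*1 = 2 - 1 = 1)
(-42*(-1) + 41) - r(186) = (-42*(-1) + 41) - 1*1 = (42 + 41) - 1 = 83 - 1 = 82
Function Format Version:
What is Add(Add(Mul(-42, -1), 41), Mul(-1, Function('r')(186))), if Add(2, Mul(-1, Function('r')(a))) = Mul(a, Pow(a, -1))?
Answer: 82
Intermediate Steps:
Function('r')(a) = 1 (Function('r')(a) = Add(2, Mul(-1, Mul(a, Pow(a, -1)))) = Add(2, Mul(-1, 1)) = Add(2, -1) = 1)
Add(Add(Mul(-42, -1), 41), Mul(-1, Function('r')(186))) = Add(Add(Mul(-42, -1), 41), Mul(-1, 1)) = Add(Add(42, 41), -1) = Add(83, -1) = 82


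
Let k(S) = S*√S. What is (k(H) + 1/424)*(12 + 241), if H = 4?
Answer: 858429/424 ≈ 2024.6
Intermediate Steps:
k(S) = S^(3/2)
(k(H) + 1/424)*(12 + 241) = (4^(3/2) + 1/424)*(12 + 241) = (8 + 1/424)*253 = (3393/424)*253 = 858429/424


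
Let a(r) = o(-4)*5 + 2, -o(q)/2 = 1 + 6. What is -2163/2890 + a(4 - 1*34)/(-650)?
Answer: -120943/187850 ≈ -0.64383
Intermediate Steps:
o(q) = -14 (o(q) = -2*(1 + 6) = -2*7 = -14)
a(r) = -68 (a(r) = -14*5 + 2 = -70 + 2 = -68)
-2163/2890 + a(4 - 1*34)/(-650) = -2163/2890 - 68/(-650) = -2163*1/2890 - 68*(-1/650) = -2163/2890 + 34/325 = -120943/187850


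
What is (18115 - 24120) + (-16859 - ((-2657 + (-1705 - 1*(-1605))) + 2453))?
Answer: -22560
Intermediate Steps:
(18115 - 24120) + (-16859 - ((-2657 + (-1705 - 1*(-1605))) + 2453)) = -6005 + (-16859 - ((-2657 + (-1705 + 1605)) + 2453)) = -6005 + (-16859 - ((-2657 - 100) + 2453)) = -6005 + (-16859 - (-2757 + 2453)) = -6005 + (-16859 - 1*(-304)) = -6005 + (-16859 + 304) = -6005 - 16555 = -22560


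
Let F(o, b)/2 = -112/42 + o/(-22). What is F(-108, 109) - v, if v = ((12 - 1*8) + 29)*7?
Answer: -7475/33 ≈ -226.52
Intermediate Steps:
v = 231 (v = ((12 - 8) + 29)*7 = (4 + 29)*7 = 33*7 = 231)
F(o, b) = -16/3 - o/11 (F(o, b) = 2*(-112/42 + o/(-22)) = 2*(-112*1/42 + o*(-1/22)) = 2*(-8/3 - o/22) = -16/3 - o/11)
F(-108, 109) - v = (-16/3 - 1/11*(-108)) - 1*231 = (-16/3 + 108/11) - 231 = 148/33 - 231 = -7475/33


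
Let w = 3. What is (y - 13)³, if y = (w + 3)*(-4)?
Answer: -50653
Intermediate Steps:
y = -24 (y = (3 + 3)*(-4) = 6*(-4) = -24)
(y - 13)³ = (-24 - 13)³ = (-37)³ = -50653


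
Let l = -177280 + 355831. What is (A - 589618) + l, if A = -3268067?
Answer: -3679134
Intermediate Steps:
l = 178551
(A - 589618) + l = (-3268067 - 589618) + 178551 = -3857685 + 178551 = -3679134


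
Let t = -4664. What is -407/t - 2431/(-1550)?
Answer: 544047/328600 ≈ 1.6557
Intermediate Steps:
-407/t - 2431/(-1550) = -407/(-4664) - 2431/(-1550) = -407*(-1/4664) - 2431*(-1/1550) = 37/424 + 2431/1550 = 544047/328600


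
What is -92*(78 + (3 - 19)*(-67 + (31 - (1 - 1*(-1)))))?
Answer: -63112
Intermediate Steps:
-92*(78 + (3 - 19)*(-67 + (31 - (1 - 1*(-1))))) = -92*(78 - 16*(-67 + (31 - (1 + 1)))) = -92*(78 - 16*(-67 + (31 - 1*2))) = -92*(78 - 16*(-67 + (31 - 2))) = -92*(78 - 16*(-67 + 29)) = -92*(78 - 16*(-38)) = -92*(78 + 608) = -92*686 = -63112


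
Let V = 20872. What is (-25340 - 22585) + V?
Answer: -27053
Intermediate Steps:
(-25340 - 22585) + V = (-25340 - 22585) + 20872 = -47925 + 20872 = -27053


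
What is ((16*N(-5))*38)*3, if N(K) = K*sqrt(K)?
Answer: -9120*I*sqrt(5) ≈ -20393.0*I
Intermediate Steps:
N(K) = K**(3/2)
((16*N(-5))*38)*3 = ((16*(-5)**(3/2))*38)*3 = ((16*(-5*I*sqrt(5)))*38)*3 = (-80*I*sqrt(5)*38)*3 = -3040*I*sqrt(5)*3 = -9120*I*sqrt(5)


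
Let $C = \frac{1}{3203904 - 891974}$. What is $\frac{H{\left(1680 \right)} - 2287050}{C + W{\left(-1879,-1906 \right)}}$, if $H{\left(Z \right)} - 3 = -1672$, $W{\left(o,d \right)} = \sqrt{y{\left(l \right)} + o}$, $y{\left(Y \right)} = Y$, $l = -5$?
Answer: $\frac{5291358117670 i}{- i + 4623860 \sqrt{471}} \approx -0.00052546 + 52729.0 i$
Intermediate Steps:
$W{\left(o,d \right)} = \sqrt{-5 + o}$
$H{\left(Z \right)} = -1669$ ($H{\left(Z \right)} = 3 - 1672 = -1669$)
$C = \frac{1}{2311930} \approx 4.3254 \cdot 10^{-7}$
$\frac{H{\left(1680 \right)} - 2287050}{C + W{\left(-1879,-1906 \right)}} = \frac{-1669 - 2287050}{\frac{1}{2311930} + \sqrt{-5 - 1879}} = - \frac{2288719}{\frac{1}{2311930} + \sqrt{-1884}} = - \frac{2288719}{\frac{1}{2311930} + 2 i \sqrt{471}}$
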